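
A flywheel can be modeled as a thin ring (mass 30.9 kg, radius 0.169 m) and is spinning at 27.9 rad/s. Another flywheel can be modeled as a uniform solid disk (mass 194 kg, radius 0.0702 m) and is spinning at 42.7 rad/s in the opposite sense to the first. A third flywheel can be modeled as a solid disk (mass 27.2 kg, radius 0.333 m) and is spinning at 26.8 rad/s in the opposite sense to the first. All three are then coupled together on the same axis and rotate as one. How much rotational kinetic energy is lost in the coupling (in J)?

ΔKE lost ≈ 1090 J

No external torque acts about the common axis, so total angular momentum is conserved.
Moments of inertia: I_A = (30.9)(0.169)² = 0.8825 kg·m²; I_B = ½(194)(0.0702)² = 0.4780 kg·m²; I_C = ½(27.2)(0.333)² = 1.508 kg·m².
Taking A's sense as positive: L = (0.8825)(27.9) − (0.4780)(42.7) − (1.508)(26.8) = -36.21 kg·m²·rad/s.
Combined I = 0.8825 + 0.4780 + 1.508 = 2.869 kg·m².
ω_f = L / I = -36.21 / 2.869 = -12.62 rad/s.
KE_i = ½ΣIω² = 1321 J; KE_f = ½(2.869)(12.62)² = 228.5 J.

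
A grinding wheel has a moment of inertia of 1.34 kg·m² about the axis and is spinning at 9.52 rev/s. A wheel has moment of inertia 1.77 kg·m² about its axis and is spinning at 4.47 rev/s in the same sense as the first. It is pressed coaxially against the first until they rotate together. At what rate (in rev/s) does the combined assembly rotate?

|ω_f| ≈ 6.65 rev/s

No external torque acts about the common axis, so total angular momentum is conserved.
Taking A's sense as positive: L = (1.340)(9.52) + (1.770)(4.47) = 20.67 kg·m²·rev/s.
Combined I = 1.340 + 1.770 = 3.110 kg·m².
ω_f = L / I = 20.67 / 3.110 = 6.646 rev/s.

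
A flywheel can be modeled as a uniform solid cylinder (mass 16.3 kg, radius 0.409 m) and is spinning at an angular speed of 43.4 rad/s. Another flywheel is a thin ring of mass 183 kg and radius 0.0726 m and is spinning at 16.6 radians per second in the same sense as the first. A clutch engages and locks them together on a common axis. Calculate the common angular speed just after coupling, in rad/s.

|ω_f| ≈ 32.3 rad/s

The coupling torques are internal; angular momentum about the shared axis is conserved.
Moments of inertia: I_A = ½(16.3)(0.409)² = 1.363 kg·m²; I_B = (183)(0.0726)² = 0.9645 kg·m².
Taking A's sense as positive: L = (1.363)(43.4) + (0.9645)(16.6) = 75.18 kg·m²·rad/s.
Combined I = 1.363 + 0.9645 = 2.328 kg·m².
ω_f = L / I = 75.18 / 2.328 = 32.30 rad/s.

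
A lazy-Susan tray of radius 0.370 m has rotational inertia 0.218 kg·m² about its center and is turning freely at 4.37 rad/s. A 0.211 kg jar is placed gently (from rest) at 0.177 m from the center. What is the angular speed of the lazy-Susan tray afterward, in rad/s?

ω_f ≈ 4.24 rad/s

The added mass arrives with no angular momentum about the center, and any external torque about the center is negligible, so the system's angular momentum is conserved.
Added inertia Σmr² = (0.211)(0.177)² = 0.006610 kg·m²; I_f = 0.2180 + 0.006610 = 0.2246 kg·m².
ω_f = I_p ω_i / I_f = (0.2180)(4.37) / 0.2246 = 4.241 rad/s.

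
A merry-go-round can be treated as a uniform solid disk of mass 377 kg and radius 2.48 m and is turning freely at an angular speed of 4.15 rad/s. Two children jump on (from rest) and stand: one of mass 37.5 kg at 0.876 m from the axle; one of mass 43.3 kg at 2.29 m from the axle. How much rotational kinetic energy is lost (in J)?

No external torque acts about the axle; L_before = L_after.
I_p = ½(377)(2.48)² = 1159 kg·m².
Added inertia Σmr² = (37.5)(0.876)² + (43.3)(2.29)² = 255.8 kg·m²; I_f = 1159 + 255.8 = 1415 kg·m².
ω_f = I_p ω_i / I_f = (1159)(4.15) / 1415 = 3.400 rad/s.
KE_i = ½(1159)(4.150 rad/s)² = 9983 J; KE_f = ½(1415)(3.400)² = 8179 J.

energy lost ≈ 1800 J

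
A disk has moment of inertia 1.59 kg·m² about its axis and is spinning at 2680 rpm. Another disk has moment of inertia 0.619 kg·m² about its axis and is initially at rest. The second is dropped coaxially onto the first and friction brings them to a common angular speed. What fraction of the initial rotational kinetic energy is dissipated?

No external torque acts about the common axis, so total angular momentum is conserved.
Taking A's sense as positive: L = (1.590)(2680) = 4261 kg·m²·rpm.
Combined I = 1.590 + 0.6190 = 2.209 kg·m².
ω_f = L / I = 4261 / 2.209 = 1929 rpm.
KE_i = ½ΣIω² = 62620 J; KE_f = ½(2.209)(202.0)² = 45070 J.
Fraction dissipated = (KE_i − KE_f)/KE_i = 0.2802.

fraction ≈ 0.280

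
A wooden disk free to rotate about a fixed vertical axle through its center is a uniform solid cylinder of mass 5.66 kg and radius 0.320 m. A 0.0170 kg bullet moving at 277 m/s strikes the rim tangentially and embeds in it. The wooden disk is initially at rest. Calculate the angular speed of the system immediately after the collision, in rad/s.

The axle reaction passes through the axle and exerts no torque about it; angular momentum about the axle is conserved through the impact.
I_p = ½(5.66)(0.320)² = 0.2898 kg·m². Taking the sense of the bullet's angular momentum as positive, L_{bullet} = m v R = (0.0170)(277)(0.320) = 1.507 kg·m²/s.
L_i = 0 + 1.507 = 1.507 kg·m²/s.
After sticking, I_f = I_p + m R² = 0.2898 + (0.0170)(0.320)² = 0.2915 kg·m².
ω_f = L_i / I_f = 1.507 / 0.2915 = 5.169 rad/s.

|ω_f| ≈ 5.17 rad/s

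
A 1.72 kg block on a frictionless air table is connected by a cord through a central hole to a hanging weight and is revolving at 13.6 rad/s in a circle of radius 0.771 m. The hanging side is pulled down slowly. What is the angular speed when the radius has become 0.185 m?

ω₂ ≈ 236 rad/s

The constraining force is radial, so m r² ω about the center is conserved.
ω₂ = ω₁ (r₁/r₂)² = (13.6)(0.771/0.185)² = 236.2 rad/s.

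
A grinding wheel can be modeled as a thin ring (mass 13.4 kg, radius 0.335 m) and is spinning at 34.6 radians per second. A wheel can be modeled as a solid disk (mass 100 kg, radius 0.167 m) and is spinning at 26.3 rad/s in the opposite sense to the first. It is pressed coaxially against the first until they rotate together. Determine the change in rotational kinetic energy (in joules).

ΔKE ≈ -1340 J

The coupling torques are internal; angular momentum about the shared axis is conserved.
Moments of inertia: I_A = (13.4)(0.335)² = 1.504 kg·m²; I_B = ½(100)(0.167)² = 1.394 kg·m².
Taking A's sense as positive: L = (1.504)(34.6) − (1.394)(26.3) = 15.36 kg·m²·rad/s.
Combined I = 1.504 + 1.394 = 2.898 kg·m².
ω_f = L / I = 15.36 / 2.898 = 5.299 rad/s.
KE_i = ½ΣIω² = 1382 J; KE_f = ½(2.898)(5.299)² = 40.69 J.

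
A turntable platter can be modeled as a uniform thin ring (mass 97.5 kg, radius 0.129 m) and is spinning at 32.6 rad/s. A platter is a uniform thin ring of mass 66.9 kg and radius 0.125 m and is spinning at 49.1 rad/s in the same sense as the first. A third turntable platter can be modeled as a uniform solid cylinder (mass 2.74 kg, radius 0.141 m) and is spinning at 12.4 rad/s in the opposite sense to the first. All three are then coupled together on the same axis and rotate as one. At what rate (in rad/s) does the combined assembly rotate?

No external torque acts about the common axis, so total angular momentum is conserved.
Moments of inertia: I_A = (97.5)(0.129)² = 1.622 kg·m²; I_B = (66.9)(0.125)² = 1.045 kg·m²; I_C = ½(2.74)(0.141)² = 0.02724 kg·m².
Taking A's sense as positive: L = (1.622)(32.6) + (1.045)(49.1) − (0.02724)(12.4) = 103.9 kg·m²·rad/s.
Combined I = 1.622 + 1.045 + 0.02724 = 2.695 kg·m².
ω_f = L / I = 103.9 / 2.695 = 38.54 rad/s.

|ω_f| ≈ 38.5 rad/s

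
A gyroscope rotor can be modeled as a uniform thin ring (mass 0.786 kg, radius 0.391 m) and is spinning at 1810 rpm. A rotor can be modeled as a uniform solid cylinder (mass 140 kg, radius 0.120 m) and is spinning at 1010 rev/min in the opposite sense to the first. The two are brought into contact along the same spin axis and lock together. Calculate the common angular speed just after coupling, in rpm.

|ω_f| ≈ 710 rpm

The coupling torques are internal; angular momentum about the shared axis is conserved.
Moments of inertia: I_A = (0.786)(0.391)² = 0.1202 kg·m²; I_B = ½(140)(0.120)² = 1.008 kg·m².
Taking A's sense as positive: L = (0.1202)(1810) − (1.008)(1010) = -800.6 kg·m²·rpm.
Combined I = 0.1202 + 1.008 = 1.128 kg·m².
ω_f = L / I = -800.6 / 1.128 = -709.6 rpm.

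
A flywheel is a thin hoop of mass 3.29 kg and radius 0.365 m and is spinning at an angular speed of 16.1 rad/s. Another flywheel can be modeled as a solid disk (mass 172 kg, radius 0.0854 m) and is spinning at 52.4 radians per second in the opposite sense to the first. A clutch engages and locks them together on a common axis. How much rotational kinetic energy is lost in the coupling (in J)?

No external torque acts about the common axis, so total angular momentum is conserved.
Moments of inertia: I_A = (3.29)(0.365)² = 0.4383 kg·m²; I_B = ½(172)(0.0854)² = 0.6272 kg·m².
Taking A's sense as positive: L = (0.4383)(16.1) − (0.6272)(52.4) = -25.81 kg·m²·rad/s.
Combined I = 0.4383 + 0.6272 = 1.066 kg·m².
ω_f = L / I = -25.81 / 1.066 = -24.22 rad/s.
KE_i = ½ΣIω² = 917.9 J; KE_f = ½(1.066)(24.22)² = 312.6 J.

ΔKE lost ≈ 605 J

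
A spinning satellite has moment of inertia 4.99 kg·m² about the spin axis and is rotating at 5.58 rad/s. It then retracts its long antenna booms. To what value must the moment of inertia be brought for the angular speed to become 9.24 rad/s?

I₂ ≈ 3.01 kg·m²

Angular momentum about the spin axis is conserved since the torque about it is zero.
I₂ = I₁ω₁ / ω₂ = (4.99)(5.58) / (9.24) = 3.013 kg·m².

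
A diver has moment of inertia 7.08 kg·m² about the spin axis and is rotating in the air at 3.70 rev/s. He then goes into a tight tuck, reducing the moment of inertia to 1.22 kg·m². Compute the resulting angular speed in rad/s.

ω₂ ≈ 135 rad/s

No external torque acts about the spin axis, so angular momentum is conserved.
ω₂ = I₁ω₁ / I₂ = (7.080)(3.70 rev/s) / (1.220) = 21.47 rev/s = 134.9 rad/s.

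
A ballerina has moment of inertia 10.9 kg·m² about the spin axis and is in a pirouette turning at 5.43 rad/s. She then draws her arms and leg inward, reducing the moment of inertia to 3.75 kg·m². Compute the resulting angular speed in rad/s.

No external torque acts about the spin axis, so angular momentum is conserved.
ω₂ = I₁ω₁ / I₂ = (10.90)(5.43 rad/s) / (3.750) = 15.78 rad/s.

ω₂ ≈ 15.8 rad/s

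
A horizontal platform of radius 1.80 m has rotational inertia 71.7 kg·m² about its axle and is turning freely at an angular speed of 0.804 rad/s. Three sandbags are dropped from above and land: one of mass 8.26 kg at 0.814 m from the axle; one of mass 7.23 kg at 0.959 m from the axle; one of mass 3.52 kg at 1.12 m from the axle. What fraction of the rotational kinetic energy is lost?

No external torque acts about the axle; L_before = L_after.
Added inertia Σmr² = (8.26)(0.814)² + (7.23)(0.959)² + (3.52)(1.12)² = 16.54 kg·m²; I_f = 71.70 + 16.54 = 88.24 kg·m².
ω_f = I_p ω_i / I_f = (71.70)(0.804) / 88.24 = 0.6533 rad/s.
KE_i = ½(71.70)(0.8040 rad/s)² = 23.17 J; KE_f = ½(88.24)(0.6533)² = 18.83 J.
Fraction lost = 0.1874.

fraction ≈ 0.187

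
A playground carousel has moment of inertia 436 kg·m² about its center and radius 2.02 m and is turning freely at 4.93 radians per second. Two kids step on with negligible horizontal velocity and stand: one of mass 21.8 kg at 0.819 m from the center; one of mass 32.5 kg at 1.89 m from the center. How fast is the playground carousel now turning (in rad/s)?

ω_f ≈ 3.79 rad/s

The added mass arrives with no angular momentum about the center, and any external torque about the center is negligible, so the system's angular momentum is conserved.
Added inertia Σmr² = (21.8)(0.819)² + (32.5)(1.89)² = 130.7 kg·m²; I_f = 436.0 + 130.7 = 566.7 kg·m².
ω_f = I_p ω_i / I_f = (436.0)(4.93) / 566.7 = 3.793 rad/s.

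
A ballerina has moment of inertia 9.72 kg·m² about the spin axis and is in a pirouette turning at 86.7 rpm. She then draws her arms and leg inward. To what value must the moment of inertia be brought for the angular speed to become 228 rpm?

No external torque acts about the spin axis, so angular momentum is conserved.
I₂ = I₁ω₁ / ω₂ = (9.72)(86.7) / (228) = 3.696 kg·m².

I₂ ≈ 3.70 kg·m²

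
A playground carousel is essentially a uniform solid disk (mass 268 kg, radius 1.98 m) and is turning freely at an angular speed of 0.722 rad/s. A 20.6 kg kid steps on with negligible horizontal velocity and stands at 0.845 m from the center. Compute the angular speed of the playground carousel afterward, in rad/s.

ω_f ≈ 0.702 rad/s

The added mass arrives with no angular momentum about the center, and any external torque about the center is negligible, so the system's angular momentum is conserved.
I_p = ½(268)(1.98)² = 525.3 kg·m².
Added inertia Σmr² = (20.6)(0.845)² = 14.71 kg·m²; I_f = 525.3 + 14.71 = 540.0 kg·m².
ω_f = I_p ω_i / I_f = (525.3)(0.722) / 540.0 = 0.7023 rad/s.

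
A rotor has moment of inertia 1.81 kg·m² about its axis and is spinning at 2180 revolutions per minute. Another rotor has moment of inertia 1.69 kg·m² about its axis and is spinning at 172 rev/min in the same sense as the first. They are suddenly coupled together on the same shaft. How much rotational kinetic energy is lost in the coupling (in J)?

No external torque acts about the common axis, so total angular momentum is conserved.
Taking A's sense as positive: L = (1.810)(2180) + (1.690)(172) = 4236 kg·m²·rpm.
Combined I = 1.810 + 1.690 = 3.500 kg·m².
ω_f = L / I = 4236 / 3.500 = 1210 rpm.
KE_i = ½ΣIω² = 47440 J; KE_f = ½(3.500)(126.8)² = 28120 J.

ΔKE lost ≈ 19300 J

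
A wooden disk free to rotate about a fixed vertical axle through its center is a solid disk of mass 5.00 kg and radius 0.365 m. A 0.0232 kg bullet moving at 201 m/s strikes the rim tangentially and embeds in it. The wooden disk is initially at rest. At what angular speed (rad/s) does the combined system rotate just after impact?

|ω_f| ≈ 5.06 rad/s

About the axle the impulsive forces during the collision are internal, so angular momentum about that axis is conserved.
I_p = ½(5.00)(0.365)² = 0.3331 kg·m². Taking the sense of the bullet's angular momentum as positive, L_{bullet} = m v R = (0.0232)(201)(0.365) = 1.702 kg·m²/s.
L_i = 0 + 1.702 = 1.702 kg·m²/s.
After sticking, I_f = I_p + m R² = 0.3331 + (0.0232)(0.365)² = 0.3362 kg·m².
ω_f = L_i / I_f = 1.702 / 0.3362 = 5.063 rad/s.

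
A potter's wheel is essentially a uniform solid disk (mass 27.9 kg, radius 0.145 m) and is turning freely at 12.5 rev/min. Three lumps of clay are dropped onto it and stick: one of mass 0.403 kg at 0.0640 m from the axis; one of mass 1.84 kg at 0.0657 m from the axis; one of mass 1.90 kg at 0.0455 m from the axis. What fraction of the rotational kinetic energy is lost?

fraction ≈ 0.0441

The added mass arrives with no angular momentum about the axis, and any external torque about the axis is negligible, so the system's angular momentum is conserved.
I_p = ½(27.9)(0.145)² = 0.2933 kg·m².
Added inertia Σmr² = (0.403)(0.0640)² + (1.84)(0.0657)² + (1.90)(0.0455)² = 0.01353 kg·m²; I_f = 0.2933 + 0.01353 = 0.3068 kg·m².
ω_f = I_p ω_i / I_f = (0.2933)(12.5) / 0.3068 = 11.95 rpm.
KE_i = ½(0.2933)(1.309 rad/s)² = 0.2513 J; KE_f = ½(0.3068)(1.251)² = 0.2402 J.
Fraction lost = 0.04409.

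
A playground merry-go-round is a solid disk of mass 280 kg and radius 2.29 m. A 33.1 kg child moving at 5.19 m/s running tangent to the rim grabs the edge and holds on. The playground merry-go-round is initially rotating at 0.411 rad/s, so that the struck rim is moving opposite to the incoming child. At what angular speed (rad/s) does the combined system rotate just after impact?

|ω_f| ≈ 0.101 rad/s

The axle reaction passes through the axle and exerts no torque about it; angular momentum about the axle is conserved through the impact.
I_p = ½(280)(2.29)² = 734.2 kg·m². Taking the sense of the child's angular momentum as positive, L_{child} = m v R = (33.1)(5.19)(2.29) = 393.4 kg·m²/s.
L_i = −I_p ω_p + m v R = −(734.2)(0.411) + 393.4 = 91.65 kg·m²/s.
After sticking, I_f = I_p + m R² = 734.2 + (33.1)(2.29)² = 907.8 kg·m².
ω_f = L_i / I_f = 91.65 / 907.8 = 0.1010 rad/s.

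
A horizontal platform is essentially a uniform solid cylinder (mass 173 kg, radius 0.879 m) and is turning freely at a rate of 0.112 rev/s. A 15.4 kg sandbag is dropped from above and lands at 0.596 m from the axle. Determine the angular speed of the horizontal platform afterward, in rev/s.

No external torque acts about the axle; L_before = L_after.
I_p = ½(173)(0.879)² = 66.83 kg·m².
Added inertia Σmr² = (15.4)(0.596)² = 5.470 kg·m²; I_f = 66.83 + 5.470 = 72.30 kg·m².
ω_f = I_p ω_i / I_f = (66.83)(0.112) / 72.30 = 0.1035 rev/s.

ω_f ≈ 0.104 rev/s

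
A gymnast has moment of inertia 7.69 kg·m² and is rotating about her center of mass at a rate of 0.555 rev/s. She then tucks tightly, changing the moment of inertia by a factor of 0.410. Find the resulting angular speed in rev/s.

Angular momentum about the spin axis is conserved since the torque about it is zero.
I₂ = 0.410 × 7.69 = 3.153 kg·m².
ω₂ = I₁ω₁ / I₂ = (7.690)(0.555 rev/s) / (3.153) = 1.354 rev/s.

ω₂ ≈ 1.35 rev/s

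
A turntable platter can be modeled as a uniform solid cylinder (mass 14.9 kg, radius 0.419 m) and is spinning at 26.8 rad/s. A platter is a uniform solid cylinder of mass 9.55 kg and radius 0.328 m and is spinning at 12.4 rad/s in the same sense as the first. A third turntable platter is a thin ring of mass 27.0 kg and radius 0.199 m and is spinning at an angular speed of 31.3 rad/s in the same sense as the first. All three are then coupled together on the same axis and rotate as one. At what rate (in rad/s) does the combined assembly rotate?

The coupling torques are internal; angular momentum about the shared axis is conserved.
Moments of inertia: I_A = ½(14.9)(0.419)² = 1.308 kg·m²; I_B = ½(9.55)(0.328)² = 0.5137 kg·m²; I_C = (27.0)(0.199)² = 1.069 kg·m².
Taking A's sense as positive: L = (1.308)(26.8) + (0.5137)(12.4) + (1.069)(31.3) = 74.89 kg·m²·rad/s.
Combined I = 1.308 + 0.5137 + 1.069 = 2.891 kg·m².
ω_f = L / I = 74.89 / 2.891 = 25.91 rad/s.

|ω_f| ≈ 25.9 rad/s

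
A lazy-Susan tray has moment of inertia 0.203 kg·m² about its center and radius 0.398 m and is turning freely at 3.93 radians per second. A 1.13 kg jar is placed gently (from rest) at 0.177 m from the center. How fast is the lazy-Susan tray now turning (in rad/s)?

ω_f ≈ 3.35 rad/s

No external torque acts about the center; L_before = L_after.
Added inertia Σmr² = (1.13)(0.177)² = 0.03540 kg·m²; I_f = 0.2030 + 0.03540 = 0.2384 kg·m².
ω_f = I_p ω_i / I_f = (0.2030)(3.93) / 0.2384 = 3.346 rad/s.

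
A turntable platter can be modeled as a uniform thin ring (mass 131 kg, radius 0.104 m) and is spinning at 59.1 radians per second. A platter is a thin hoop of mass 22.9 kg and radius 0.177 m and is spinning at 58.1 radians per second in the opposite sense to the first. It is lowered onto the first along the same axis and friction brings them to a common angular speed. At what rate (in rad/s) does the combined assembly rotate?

No external torque acts about the common axis, so total angular momentum is conserved.
Moments of inertia: I_A = (131)(0.104)² = 1.417 kg·m²; I_B = (22.9)(0.177)² = 0.7174 kg·m².
Taking A's sense as positive: L = (1.417)(59.1) − (0.7174)(58.1) = 42.06 kg·m²·rad/s.
Combined I = 1.417 + 0.7174 = 2.134 kg·m².
ω_f = L / I = 42.06 / 2.134 = 19.70 rad/s.

|ω_f| ≈ 19.7 rad/s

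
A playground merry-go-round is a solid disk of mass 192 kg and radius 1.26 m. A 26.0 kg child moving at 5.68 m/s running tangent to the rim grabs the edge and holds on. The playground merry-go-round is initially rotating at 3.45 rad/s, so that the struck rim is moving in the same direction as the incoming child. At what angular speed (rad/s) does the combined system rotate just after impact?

|ω_f| ≈ 3.68 rad/s

The axle reaction passes through the axle and exerts no torque about it; angular momentum about the axle is conserved through the impact.
I_p = ½(192)(1.26)² = 152.4 kg·m². Taking the sense of the child's angular momentum as positive, L_{child} = m v R = (26.0)(5.68)(1.26) = 186.1 kg·m²/s.
L_i = +I_p ω_p + m v R = +(152.4)(3.45) + 186.1 = 711.9 kg·m²/s.
After sticking, I_f = I_p + m R² = 152.4 + (26.0)(1.26)² = 193.7 kg·m².
ω_f = L_i / I_f = 711.9 / 193.7 = 3.675 rad/s.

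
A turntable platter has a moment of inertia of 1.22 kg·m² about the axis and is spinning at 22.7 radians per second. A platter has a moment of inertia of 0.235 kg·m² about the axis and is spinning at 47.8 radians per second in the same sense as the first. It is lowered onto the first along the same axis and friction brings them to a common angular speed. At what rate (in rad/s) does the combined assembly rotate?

|ω_f| ≈ 26.8 rad/s

No external torque acts about the common axis, so total angular momentum is conserved.
Taking A's sense as positive: L = (1.220)(22.7) + (0.2350)(47.8) = 38.93 kg·m²·rad/s.
Combined I = 1.220 + 0.2350 = 1.455 kg·m².
ω_f = L / I = 38.93 / 1.455 = 26.75 rad/s.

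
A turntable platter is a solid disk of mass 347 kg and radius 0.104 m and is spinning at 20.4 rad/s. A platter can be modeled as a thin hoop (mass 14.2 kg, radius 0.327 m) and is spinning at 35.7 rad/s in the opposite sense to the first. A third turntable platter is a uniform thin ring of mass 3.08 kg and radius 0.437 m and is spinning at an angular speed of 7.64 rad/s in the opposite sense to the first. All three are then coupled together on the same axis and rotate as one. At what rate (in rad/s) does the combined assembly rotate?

The coupling torques are internal; angular momentum about the shared axis is conserved.
Moments of inertia: I_A = ½(347)(0.104)² = 1.877 kg·m²; I_B = (14.2)(0.327)² = 1.518 kg·m²; I_C = (3.08)(0.437)² = 0.5882 kg·m².
Taking A's sense as positive: L = (1.877)(20.4) − (1.518)(35.7) − (0.5882)(7.64) = -20.42 kg·m²·rad/s.
Combined I = 1.877 + 1.518 + 0.5882 = 3.983 kg·m².
ω_f = L / I = -20.42 / 3.983 = -5.126 rad/s.

|ω_f| ≈ 5.13 rad/s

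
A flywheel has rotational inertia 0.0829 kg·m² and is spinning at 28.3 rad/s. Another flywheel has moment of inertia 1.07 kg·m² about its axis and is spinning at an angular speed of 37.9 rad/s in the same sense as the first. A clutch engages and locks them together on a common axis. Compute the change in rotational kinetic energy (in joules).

No external torque acts about the common axis, so total angular momentum is conserved.
Taking A's sense as positive: L = (0.08290)(28.3) + (1.070)(37.9) = 42.90 kg·m²·rad/s.
Combined I = 0.08290 + 1.070 = 1.153 kg·m².
ω_f = L / I = 42.90 / 1.153 = 37.21 rad/s.
KE_i = ½ΣIω² = 801.7 J; KE_f = ½(1.153)(37.21)² = 798.1 J.

ΔKE ≈ -3.55 J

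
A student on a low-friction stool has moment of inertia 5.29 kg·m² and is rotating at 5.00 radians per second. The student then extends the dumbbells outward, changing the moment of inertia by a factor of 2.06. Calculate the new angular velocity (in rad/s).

Angular momentum about the spin axis is conserved since the torque about it is zero.
I₂ = 2.06 × 5.29 = 10.90 kg·m².
ω₂ = I₁ω₁ / I₂ = (5.290)(5.00 rad/s) / (10.90) = 2.427 rad/s.

ω₂ ≈ 2.43 rad/s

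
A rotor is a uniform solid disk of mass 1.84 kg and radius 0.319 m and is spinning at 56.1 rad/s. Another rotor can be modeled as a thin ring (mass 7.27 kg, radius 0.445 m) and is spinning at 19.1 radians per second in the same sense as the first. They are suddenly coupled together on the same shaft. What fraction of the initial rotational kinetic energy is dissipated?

The coupling torques are internal; angular momentum about the shared axis is conserved.
Moments of inertia: I_A = ½(1.84)(0.319)² = 0.09362 kg·m²; I_B = (7.27)(0.445)² = 1.440 kg·m².
Taking A's sense as positive: L = (0.09362)(56.1) + (1.440)(19.1) = 32.75 kg·m²·rad/s.
Combined I = 0.09362 + 1.440 = 1.533 kg·m².
ω_f = L / I = 32.75 / 1.533 = 21.36 rad/s.
KE_i = ½ΣIω² = 409.9 J; KE_f = ½(1.533)(21.36)² = 349.7 J.
Fraction dissipated = (KE_i − KE_f)/KE_i = 0.1468.

fraction ≈ 0.147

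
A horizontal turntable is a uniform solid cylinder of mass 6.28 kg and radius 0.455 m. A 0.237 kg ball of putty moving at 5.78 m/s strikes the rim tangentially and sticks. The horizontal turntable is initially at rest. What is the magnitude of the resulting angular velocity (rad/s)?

|ω_f| ≈ 0.892 rad/s

About the axle the impulsive forces during the collision are internal, so angular momentum about that axis is conserved.
I_p = ½(6.28)(0.455)² = 0.6501 kg·m². Taking the sense of the ball of putty's angular momentum as positive, L_{ball} = m v R = (0.237)(5.78)(0.455) = 0.6233 kg·m²/s.
L_i = 0 + 0.6233 = 0.6233 kg·m²/s.
After sticking, I_f = I_p + m R² = 0.6501 + (0.237)(0.455)² = 0.6991 kg·m².
ω_f = L_i / I_f = 0.6233 / 0.6991 = 0.8915 rad/s.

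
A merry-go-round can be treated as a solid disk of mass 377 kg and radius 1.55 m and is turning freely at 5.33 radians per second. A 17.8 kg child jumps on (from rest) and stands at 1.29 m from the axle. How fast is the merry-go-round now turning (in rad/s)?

No external torque acts about the axle; L_before = L_after.
I_p = ½(377)(1.55)² = 452.9 kg·m².
Added inertia Σmr² = (17.8)(1.29)² = 29.62 kg·m²; I_f = 452.9 + 29.62 = 482.5 kg·m².
ω_f = I_p ω_i / I_f = (452.9)(5.33) / 482.5 = 5.003 rad/s.

ω_f ≈ 5.00 rad/s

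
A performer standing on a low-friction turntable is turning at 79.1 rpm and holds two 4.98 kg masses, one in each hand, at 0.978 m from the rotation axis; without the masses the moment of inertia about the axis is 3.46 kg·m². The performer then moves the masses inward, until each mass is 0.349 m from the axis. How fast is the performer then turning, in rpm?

With no external torque about the axis, L is conserved: I₁ω₁ = I₂ω₂.
I₁ = 3.46 + 2(4.98)(0.978)² = 12.99 kg·m²; I₂ = 3.46 + 2(4.98)(0.349)² = 4.673 kg·m².
ω₂ = I₁ω₁ / I₂ = (12.99)(79.1 rpm) / (4.673) = 219.8 rpm.

ω₂ ≈ 220 rpm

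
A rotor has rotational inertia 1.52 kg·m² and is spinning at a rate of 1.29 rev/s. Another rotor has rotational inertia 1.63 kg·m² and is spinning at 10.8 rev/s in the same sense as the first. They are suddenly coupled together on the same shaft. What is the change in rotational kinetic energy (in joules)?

ΔKE ≈ -1400 J

No external torque acts about the common axis, so total angular momentum is conserved.
Taking A's sense as positive: L = (1.520)(1.29) + (1.630)(10.8) = 19.56 kg·m²·rev/s.
Combined I = 1.520 + 1.630 = 3.150 kg·m².
ω_f = L / I = 19.56 / 3.150 = 6.211 rev/s.
KE_i = ½ΣIω² = 3803 J; KE_f = ½(3.150)(39.03)² = 2399 J.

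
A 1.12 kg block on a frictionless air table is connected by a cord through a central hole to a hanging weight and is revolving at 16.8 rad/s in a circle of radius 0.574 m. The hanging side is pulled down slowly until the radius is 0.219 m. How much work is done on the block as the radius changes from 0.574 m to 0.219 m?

No torque about the axis ⇒ m r₁² ω₁ = m r₂² ω₂.
ω₂ = ω₁ (r₁/r₂)² = (16.8)(0.574/0.219)² = 115.4 rad/s.
W = ΔKE = ½m(v₂² − v₁²) = 305.7 J.

W ≈ 306 J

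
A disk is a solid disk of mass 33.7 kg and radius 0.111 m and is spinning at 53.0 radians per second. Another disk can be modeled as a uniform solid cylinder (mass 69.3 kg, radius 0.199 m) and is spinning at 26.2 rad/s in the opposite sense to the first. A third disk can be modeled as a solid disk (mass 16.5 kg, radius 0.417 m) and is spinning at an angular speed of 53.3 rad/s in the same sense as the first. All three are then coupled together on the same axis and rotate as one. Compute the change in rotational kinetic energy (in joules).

The coupling torques are internal; angular momentum about the shared axis is conserved.
Moments of inertia: I_A = ½(33.7)(0.111)² = 0.2076 kg·m²; I_B = ½(69.3)(0.199)² = 1.372 kg·m²; I_C = ½(16.5)(0.417)² = 1.435 kg·m².
Taking A's sense as positive: L = (0.2076)(53.0) − (1.372)(26.2) + (1.435)(53.3) = 51.52 kg·m²·rad/s.
Combined I = 0.2076 + 1.372 + 1.435 = 3.014 kg·m².
ω_f = L / I = 51.52 / 3.014 = 17.09 rad/s.
KE_i = ½ΣIω² = 2800 J; KE_f = ½(3.014)(17.09)² = 440.2 J.

ΔKE ≈ -2360 J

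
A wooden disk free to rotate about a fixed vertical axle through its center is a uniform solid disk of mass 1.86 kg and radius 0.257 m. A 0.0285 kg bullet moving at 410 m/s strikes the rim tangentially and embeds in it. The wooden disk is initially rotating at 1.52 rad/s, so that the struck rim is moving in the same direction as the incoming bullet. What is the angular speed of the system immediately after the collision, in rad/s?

The axle reaction passes through the axle and exerts no torque about it; angular momentum about the axle is conserved through the impact.
I_p = ½(1.86)(0.257)² = 0.06143 kg·m². Taking the sense of the bullet's angular momentum as positive, L_{bullet} = m v R = (0.0285)(410)(0.257) = 3.003 kg·m²/s.
L_i = +I_p ω_p + m v R = +(0.06143)(1.52) + 3.003 = 3.096 kg·m²/s.
After sticking, I_f = I_p + m R² = 0.06143 + (0.0285)(0.257)² = 0.06331 kg·m².
ω_f = L_i / I_f = 3.096 / 0.06331 = 48.91 rad/s.

|ω_f| ≈ 48.9 rad/s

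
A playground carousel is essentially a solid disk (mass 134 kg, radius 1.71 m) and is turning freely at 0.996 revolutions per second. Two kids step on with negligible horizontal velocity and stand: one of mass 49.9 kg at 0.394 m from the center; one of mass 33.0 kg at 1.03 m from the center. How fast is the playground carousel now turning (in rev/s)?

The added mass arrives with no angular momentum about the center, and any external torque about the center is negligible, so the system's angular momentum is conserved.
I_p = ½(134)(1.71)² = 195.9 kg·m².
Added inertia Σmr² = (49.9)(0.394)² + (33.0)(1.03)² = 42.76 kg·m²; I_f = 195.9 + 42.76 = 238.7 kg·m².
ω_f = I_p ω_i / I_f = (195.9)(0.996) / 238.7 = 0.8176 rev/s.

ω_f ≈ 0.818 rev/s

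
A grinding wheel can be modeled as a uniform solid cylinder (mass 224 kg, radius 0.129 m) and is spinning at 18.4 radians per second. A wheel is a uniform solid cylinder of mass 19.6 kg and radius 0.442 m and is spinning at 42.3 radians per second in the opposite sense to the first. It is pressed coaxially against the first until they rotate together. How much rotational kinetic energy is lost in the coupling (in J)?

ΔKE lost ≈ 1740 J

No external torque acts about the common axis, so total angular momentum is conserved.
Moments of inertia: I_A = ½(224)(0.129)² = 1.864 kg·m²; I_B = ½(19.6)(0.442)² = 1.915 kg·m².
Taking A's sense as positive: L = (1.864)(18.4) − (1.915)(42.3) = -46.69 kg·m²·rad/s.
Combined I = 1.864 + 1.915 = 3.778 kg·m².
ω_f = L / I = -46.69 / 3.778 = -12.36 rad/s.
KE_i = ½ΣIω² = 2028 J; KE_f = ½(3.778)(12.36)² = 288.5 J.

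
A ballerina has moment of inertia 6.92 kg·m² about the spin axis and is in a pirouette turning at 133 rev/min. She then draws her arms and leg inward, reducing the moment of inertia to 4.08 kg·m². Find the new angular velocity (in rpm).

No external torque acts about the spin axis, so angular momentum is conserved.
ω₂ = I₁ω₁ / I₂ = (6.920)(133 rpm) / (4.080) = 225.6 rpm.

ω₂ ≈ 226 rpm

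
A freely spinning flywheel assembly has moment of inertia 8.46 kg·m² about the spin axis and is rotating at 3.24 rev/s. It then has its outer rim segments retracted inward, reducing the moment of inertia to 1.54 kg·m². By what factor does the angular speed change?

ω₂/ω₁ ≈ 5.49

With no external torque about the axis, L is conserved: I₁ω₁ = I₂ω₂.
ω₂/ω₁ = I₁/I₂ = 8.460 / 1.540 = 5.494.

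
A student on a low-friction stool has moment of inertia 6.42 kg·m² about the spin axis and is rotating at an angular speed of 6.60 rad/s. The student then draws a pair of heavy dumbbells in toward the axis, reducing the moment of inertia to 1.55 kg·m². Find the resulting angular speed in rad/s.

With no external torque about the axis, L is conserved: I₁ω₁ = I₂ω₂.
ω₂ = I₁ω₁ / I₂ = (6.420)(6.60 rad/s) / (1.550) = 27.34 rad/s.

ω₂ ≈ 27.3 rad/s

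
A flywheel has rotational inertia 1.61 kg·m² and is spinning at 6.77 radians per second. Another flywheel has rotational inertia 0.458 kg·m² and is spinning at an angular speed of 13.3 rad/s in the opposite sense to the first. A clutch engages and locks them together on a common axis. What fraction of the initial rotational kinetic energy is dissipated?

No external torque acts about the common axis, so total angular momentum is conserved.
Taking A's sense as positive: L = (1.610)(6.77) − (0.4580)(13.3) = 4.808 kg·m²·rad/s.
Combined I = 1.610 + 0.4580 = 2.068 kg·m².
ω_f = L / I = 4.808 / 2.068 = 2.325 rad/s.
KE_i = ½ΣIω² = 77.40 J; KE_f = ½(2.068)(2.325)² = 5.590 J.
Fraction dissipated = (KE_i − KE_f)/KE_i = 0.9278.

fraction ≈ 0.928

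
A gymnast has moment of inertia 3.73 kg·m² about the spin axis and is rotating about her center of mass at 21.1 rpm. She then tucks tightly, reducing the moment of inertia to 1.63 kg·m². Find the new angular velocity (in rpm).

ω₂ ≈ 48.3 rpm

No external torque acts about the spin axis, so angular momentum is conserved.
ω₂ = I₁ω₁ / I₂ = (3.730)(21.1 rpm) / (1.630) = 48.28 rpm.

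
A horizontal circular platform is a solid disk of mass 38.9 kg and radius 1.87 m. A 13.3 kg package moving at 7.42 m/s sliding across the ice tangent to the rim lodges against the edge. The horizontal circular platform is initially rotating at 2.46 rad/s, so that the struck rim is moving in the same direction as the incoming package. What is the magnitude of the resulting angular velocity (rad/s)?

|ω_f| ≈ 3.07 rad/s

About the central axle the impulsive forces during the collision are internal, so angular momentum about that axis is conserved.
I_p = ½(38.9)(1.87)² = 68.01 kg·m². Taking the sense of the package's angular momentum as positive, L_{package} = m v R = (13.3)(7.42)(1.87) = 184.5 kg·m²/s.
L_i = +I_p ω_p + m v R = +(68.01)(2.46) + 184.5 = 351.9 kg·m²/s.
After sticking, I_f = I_p + m R² = 68.01 + (13.3)(1.87)² = 114.5 kg·m².
ω_f = L_i / I_f = 351.9 / 114.5 = 3.072 rad/s.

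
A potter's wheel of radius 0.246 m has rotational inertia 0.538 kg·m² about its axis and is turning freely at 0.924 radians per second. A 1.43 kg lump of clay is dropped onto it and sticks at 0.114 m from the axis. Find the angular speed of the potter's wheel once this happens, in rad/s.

The added mass arrives with no angular momentum about the axis, and any external torque about the axis is negligible, so the system's angular momentum is conserved.
Added inertia Σmr² = (1.43)(0.114)² = 0.01858 kg·m²; I_f = 0.5380 + 0.01858 = 0.5566 kg·m².
ω_f = I_p ω_i / I_f = (0.5380)(0.924) / 0.5566 = 0.8931 rad/s.

ω_f ≈ 0.893 rad/s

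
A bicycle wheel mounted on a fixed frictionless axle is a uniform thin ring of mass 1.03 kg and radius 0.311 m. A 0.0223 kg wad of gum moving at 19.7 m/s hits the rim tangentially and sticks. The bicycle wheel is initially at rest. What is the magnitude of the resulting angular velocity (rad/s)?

The axle reaction passes through the axle and exerts no torque about it; angular momentum about the axle is conserved through the impact.
I_p = (1.03)(0.311)² = 0.09962 kg·m². Taking the sense of the wad of gum's angular momentum as positive, L_{wad} = m v R = (0.0223)(19.7)(0.311) = 0.1366 kg·m²/s.
L_i = 0 + 0.1366 = 0.1366 kg·m²/s.
After sticking, I_f = I_p + m R² = 0.09962 + (0.0223)(0.311)² = 0.1018 kg·m².
ω_f = L_i / I_f = 0.1366 / 0.1018 = 1.342 rad/s.

|ω_f| ≈ 1.34 rad/s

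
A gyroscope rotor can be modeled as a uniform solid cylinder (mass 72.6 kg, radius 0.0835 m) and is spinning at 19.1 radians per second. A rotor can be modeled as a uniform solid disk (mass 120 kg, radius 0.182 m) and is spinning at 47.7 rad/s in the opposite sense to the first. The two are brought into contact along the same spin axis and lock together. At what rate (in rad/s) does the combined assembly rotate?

No external torque acts about the common axis, so total angular momentum is conserved.
Moments of inertia: I_A = ½(72.6)(0.0835)² = 0.2531 kg·m²; I_B = ½(120)(0.182)² = 1.987 kg·m².
Taking A's sense as positive: L = (0.2531)(19.1) − (1.987)(47.7) = -89.97 kg·m²·rad/s.
Combined I = 0.2531 + 1.987 = 2.241 kg·m².
ω_f = L / I = -89.97 / 2.241 = -40.15 rad/s.

|ω_f| ≈ 40.2 rad/s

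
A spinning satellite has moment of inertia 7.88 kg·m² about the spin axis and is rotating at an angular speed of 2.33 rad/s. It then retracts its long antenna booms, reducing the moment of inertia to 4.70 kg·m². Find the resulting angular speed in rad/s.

With no external torque about the axis, L is conserved: I₁ω₁ = I₂ω₂.
ω₂ = I₁ω₁ / I₂ = (7.880)(2.33 rad/s) / (4.700) = 3.906 rad/s.

ω₂ ≈ 3.91 rad/s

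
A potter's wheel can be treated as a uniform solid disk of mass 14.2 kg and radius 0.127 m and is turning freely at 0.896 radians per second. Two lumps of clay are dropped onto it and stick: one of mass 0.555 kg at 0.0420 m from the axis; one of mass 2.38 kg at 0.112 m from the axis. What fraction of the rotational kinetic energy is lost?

The added mass arrives with no angular momentum about the axis, and any external torque about the axis is negligible, so the system's angular momentum is conserved.
I_p = ½(14.2)(0.127)² = 0.1145 kg·m².
Added inertia Σmr² = (0.555)(0.0420)² + (2.38)(0.112)² = 0.03083 kg·m²; I_f = 0.1145 + 0.03083 = 0.1453 kg·m².
ω_f = I_p ω_i / I_f = (0.1145)(0.896) / 0.1453 = 0.7059 rad/s.
KE_i = ½(0.1145)(0.8960 rad/s)² = 0.04597 J; KE_f = ½(0.1453)(0.7059)² = 0.03622 J.
Fraction lost = 0.2121.

fraction ≈ 0.212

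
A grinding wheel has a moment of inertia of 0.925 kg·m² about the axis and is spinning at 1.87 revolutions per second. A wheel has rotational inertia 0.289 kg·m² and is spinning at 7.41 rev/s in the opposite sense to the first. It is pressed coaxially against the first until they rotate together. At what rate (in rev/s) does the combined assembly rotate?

The coupling torques are internal; angular momentum about the shared axis is conserved.
Taking A's sense as positive: L = (0.9250)(1.87) − (0.2890)(7.41) = -0.4117 kg·m²·rev/s.
Combined I = 0.9250 + 0.2890 = 1.214 kg·m².
ω_f = L / I = -0.4117 / 1.214 = -0.3392 rev/s.

|ω_f| ≈ 0.339 rev/s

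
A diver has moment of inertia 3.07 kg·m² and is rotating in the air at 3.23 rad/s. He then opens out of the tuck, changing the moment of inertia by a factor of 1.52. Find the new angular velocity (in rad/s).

ω₂ ≈ 2.13 rad/s

With no external torque about the axis, L is conserved: I₁ω₁ = I₂ω₂.
I₂ = 1.52 × 3.07 = 4.666 kg·m².
ω₂ = I₁ω₁ / I₂ = (3.070)(3.23 rad/s) / (4.666) = 2.125 rad/s.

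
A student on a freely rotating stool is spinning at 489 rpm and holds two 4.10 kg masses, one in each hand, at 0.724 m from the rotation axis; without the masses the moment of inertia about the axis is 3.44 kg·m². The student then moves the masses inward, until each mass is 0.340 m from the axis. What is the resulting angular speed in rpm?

With no external torque about the axis, L is conserved: I₁ω₁ = I₂ω₂.
I₁ = 3.44 + 2(4.10)(0.724)² = 7.738 kg·m²; I₂ = 3.44 + 2(4.10)(0.340)² = 4.388 kg·m².
ω₂ = I₁ω₁ / I₂ = (7.738)(489 rpm) / (4.388) = 862.4 rpm.

ω₂ ≈ 862 rpm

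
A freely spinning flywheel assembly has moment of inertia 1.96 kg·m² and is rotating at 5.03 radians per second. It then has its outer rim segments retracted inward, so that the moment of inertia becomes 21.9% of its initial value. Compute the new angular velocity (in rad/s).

ω₂ ≈ 23.0 rad/s

With no external torque about the axis, L is conserved: I₁ω₁ = I₂ω₂.
I₂ = 0.219 × 1.96 = 0.4292 kg·m².
ω₂ = I₁ω₁ / I₂ = (1.960)(5.03 rad/s) / (0.4292) = 22.97 rad/s.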